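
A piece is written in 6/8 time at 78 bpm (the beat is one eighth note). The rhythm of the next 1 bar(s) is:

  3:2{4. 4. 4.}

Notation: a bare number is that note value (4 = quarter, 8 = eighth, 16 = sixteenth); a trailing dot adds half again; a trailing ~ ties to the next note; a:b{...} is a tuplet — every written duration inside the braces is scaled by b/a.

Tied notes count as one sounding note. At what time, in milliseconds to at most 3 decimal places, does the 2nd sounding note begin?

note 2 onset = 2b = 1538.462ms

1. 0.0ms @ 0 + 1538.462ms (2)
2. 1538.462ms @ 2 + 1538.462ms (2)
3. 3076.923ms @ 4 + 1538.462ms (2)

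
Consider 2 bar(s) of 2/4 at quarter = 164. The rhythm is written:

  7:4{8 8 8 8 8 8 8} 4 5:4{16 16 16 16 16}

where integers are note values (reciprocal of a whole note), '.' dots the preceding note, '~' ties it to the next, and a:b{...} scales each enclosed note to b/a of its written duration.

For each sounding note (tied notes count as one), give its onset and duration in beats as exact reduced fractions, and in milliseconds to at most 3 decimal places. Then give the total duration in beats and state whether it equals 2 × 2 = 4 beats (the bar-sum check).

1) 0.0ms=0b +104.53ms=2/7b
2) 104.53ms=2/7b +104.53ms=2/7b
3) 209.059ms=4/7b +104.53ms=2/7b
4) 313.589ms=6/7b +104.53ms=2/7b
5) 418.118ms=8/7b +104.53ms=2/7b
6) 522.648ms=10/7b +104.53ms=2/7b
7) 627.178ms=12/7b +104.53ms=2/7b
8) 731.707ms=2b +365.854ms=1b
9) 1097.561ms=3b +73.171ms=1/5b
10) 1170.732ms=16/5b +73.171ms=1/5b
11) 1243.902ms=17/5b +73.171ms=1/5b
12) 1317.073ms=18/5b +73.171ms=1/5b
13) 1390.244ms=19/5b +73.171ms=1/5b
Σ=4b of 4 (164bpm 2/4) — PASS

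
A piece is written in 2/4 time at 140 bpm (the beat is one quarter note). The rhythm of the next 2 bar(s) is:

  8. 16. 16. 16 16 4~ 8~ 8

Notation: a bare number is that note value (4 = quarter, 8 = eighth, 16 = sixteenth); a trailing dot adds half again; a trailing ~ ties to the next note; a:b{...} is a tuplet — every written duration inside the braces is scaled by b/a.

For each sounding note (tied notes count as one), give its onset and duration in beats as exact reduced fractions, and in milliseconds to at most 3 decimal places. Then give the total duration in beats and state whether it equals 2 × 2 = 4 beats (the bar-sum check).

1) 0.0ms=0b +321.429ms=3/4b
2) 321.429ms=3/4b +160.714ms=3/8b
3) 482.143ms=9/8b +160.714ms=3/8b
4) 642.857ms=3/2b +107.143ms=1/4b
5) 750.0ms=7/4b +107.143ms=1/4b
6) 857.143ms=2b +857.143ms=2b
Σ=4b of 4 (140bpm 2/4) — PASS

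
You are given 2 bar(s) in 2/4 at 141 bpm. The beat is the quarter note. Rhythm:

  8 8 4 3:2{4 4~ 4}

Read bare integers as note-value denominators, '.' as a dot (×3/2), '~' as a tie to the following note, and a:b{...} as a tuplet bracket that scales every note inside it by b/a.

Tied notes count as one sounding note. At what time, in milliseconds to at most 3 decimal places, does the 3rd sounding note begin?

note 3 onset = 1b = 425.532ms

1. 0.0ms @ 0 + 212.766ms (1/2)
2. 212.766ms @ 1/2 + 212.766ms (1/2)
3. 425.532ms @ 1 + 425.532ms (1)
4. 851.064ms @ 2 + 283.688ms (2/3)
5. 1134.752ms @ 8/3 + 567.376ms (4/3)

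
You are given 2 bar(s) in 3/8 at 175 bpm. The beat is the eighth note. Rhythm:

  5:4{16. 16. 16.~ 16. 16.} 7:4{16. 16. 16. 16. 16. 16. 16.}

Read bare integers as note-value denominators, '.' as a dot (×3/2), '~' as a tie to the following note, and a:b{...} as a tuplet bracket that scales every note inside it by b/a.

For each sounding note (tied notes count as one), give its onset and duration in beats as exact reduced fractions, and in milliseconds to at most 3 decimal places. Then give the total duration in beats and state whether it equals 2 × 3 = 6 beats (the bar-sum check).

1) 0.0ms=0b +205.714ms=3/5b
2) 205.714ms=3/5b +205.714ms=3/5b
3) 411.429ms=6/5b +411.429ms=6/5b
4) 822.857ms=12/5b +205.714ms=3/5b
5) 1028.571ms=3b +146.939ms=3/7b
6) 1175.51ms=24/7b +146.939ms=3/7b
7) 1322.449ms=27/7b +146.939ms=3/7b
8) 1469.388ms=30/7b +146.939ms=3/7b
9) 1616.327ms=33/7b +146.939ms=3/7b
10) 1763.265ms=36/7b +146.939ms=3/7b
11) 1910.204ms=39/7b +146.939ms=3/7b
Σ=6b of 6 (175bpm 3/8) — PASS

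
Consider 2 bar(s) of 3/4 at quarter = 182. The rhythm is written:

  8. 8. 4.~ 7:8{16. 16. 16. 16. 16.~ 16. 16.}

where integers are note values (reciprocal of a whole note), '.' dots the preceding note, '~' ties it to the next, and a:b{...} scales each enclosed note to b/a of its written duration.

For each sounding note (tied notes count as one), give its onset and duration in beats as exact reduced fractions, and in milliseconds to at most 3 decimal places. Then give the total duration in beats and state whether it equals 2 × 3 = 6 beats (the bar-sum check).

1) 0.0ms=0b +247.253ms=3/4b
2) 247.253ms=3/4b +247.253ms=3/4b
3) 494.505ms=3/2b +635.793ms=27/14b
4) 1130.298ms=24/7b +141.287ms=3/7b
5) 1271.586ms=27/7b +141.287ms=3/7b
6) 1412.873ms=30/7b +141.287ms=3/7b
7) 1554.16ms=33/7b +282.575ms=6/7b
8) 1836.735ms=39/7b +141.287ms=3/7b
Σ=6b of 6 (182bpm 3/4) — PASS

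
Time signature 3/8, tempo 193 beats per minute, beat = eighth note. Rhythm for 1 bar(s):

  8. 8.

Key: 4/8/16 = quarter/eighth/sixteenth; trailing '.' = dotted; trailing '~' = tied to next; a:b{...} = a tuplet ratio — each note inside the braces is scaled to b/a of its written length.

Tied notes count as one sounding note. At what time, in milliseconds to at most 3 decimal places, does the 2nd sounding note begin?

1. 0.0ms @ 0 + 466.321ms (3/2)
2. 466.321ms @ 3/2 + 466.321ms (3/2)

note 2 onset = 3/2b = 466.321ms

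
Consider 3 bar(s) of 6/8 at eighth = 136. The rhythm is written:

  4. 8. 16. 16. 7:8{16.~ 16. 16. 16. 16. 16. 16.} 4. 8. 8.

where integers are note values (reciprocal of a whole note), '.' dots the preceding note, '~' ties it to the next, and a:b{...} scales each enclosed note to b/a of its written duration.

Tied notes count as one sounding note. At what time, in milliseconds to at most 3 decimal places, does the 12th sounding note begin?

1. 0.0ms @ 0 + 1323.529ms (3)
2. 1323.529ms @ 3 + 661.765ms (3/2)
3. 1985.294ms @ 9/2 + 330.882ms (3/4)
4. 2316.176ms @ 21/4 + 330.882ms (3/4)
5. 2647.059ms @ 6 + 756.303ms (12/7)
6. 3403.361ms @ 54/7 + 378.151ms (6/7)
7. 3781.513ms @ 60/7 + 378.151ms (6/7)
8. 4159.664ms @ 66/7 + 378.151ms (6/7)
9. 4537.815ms @ 72/7 + 378.151ms (6/7)
10. 4915.966ms @ 78/7 + 378.151ms (6/7)
11. 5294.118ms @ 12 + 1323.529ms (3)
12. 6617.647ms @ 15 + 661.765ms (3/2)
13. 7279.412ms @ 33/2 + 661.765ms (3/2)

note 12 onset = 15b = 6617.647ms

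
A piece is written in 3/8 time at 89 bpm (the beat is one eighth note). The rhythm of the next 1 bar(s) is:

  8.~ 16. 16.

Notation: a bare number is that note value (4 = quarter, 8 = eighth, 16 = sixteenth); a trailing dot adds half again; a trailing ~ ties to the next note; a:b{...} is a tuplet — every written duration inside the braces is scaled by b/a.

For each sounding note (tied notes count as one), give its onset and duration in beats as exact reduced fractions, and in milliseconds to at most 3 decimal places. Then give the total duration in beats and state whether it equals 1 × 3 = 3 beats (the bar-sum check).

1) 0.0ms=0b +1516.854ms=9/4b
2) 1516.854ms=9/4b +505.618ms=3/4b
Σ=3b of 3 (89bpm 3/8) — PASS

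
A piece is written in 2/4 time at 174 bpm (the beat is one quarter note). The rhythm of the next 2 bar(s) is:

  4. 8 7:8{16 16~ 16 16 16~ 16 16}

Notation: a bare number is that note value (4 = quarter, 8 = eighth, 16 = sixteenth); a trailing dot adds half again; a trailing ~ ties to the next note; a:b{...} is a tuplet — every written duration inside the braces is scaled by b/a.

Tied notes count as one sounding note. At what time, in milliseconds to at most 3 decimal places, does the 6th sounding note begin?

note 6 onset = 22/7b = 1083.744ms

1. 0.0ms @ 0 + 517.241ms (3/2)
2. 517.241ms @ 3/2 + 172.414ms (1/2)
3. 689.655ms @ 2 + 98.522ms (2/7)
4. 788.177ms @ 16/7 + 197.044ms (4/7)
5. 985.222ms @ 20/7 + 98.522ms (2/7)
6. 1083.744ms @ 22/7 + 197.044ms (4/7)
7. 1280.788ms @ 26/7 + 98.522ms (2/7)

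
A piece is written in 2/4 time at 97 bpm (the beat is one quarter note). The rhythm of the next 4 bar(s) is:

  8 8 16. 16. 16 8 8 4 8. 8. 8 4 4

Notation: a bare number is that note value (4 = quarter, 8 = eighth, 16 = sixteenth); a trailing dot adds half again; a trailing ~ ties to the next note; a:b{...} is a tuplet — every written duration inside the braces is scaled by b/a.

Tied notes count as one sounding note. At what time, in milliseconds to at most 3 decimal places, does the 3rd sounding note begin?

1. 0.0ms @ 0 + 309.278ms (1/2)
2. 309.278ms @ 1/2 + 309.278ms (1/2)
3. 618.557ms @ 1 + 231.959ms (3/8)
4. 850.515ms @ 11/8 + 231.959ms (3/8)
5. 1082.474ms @ 7/4 + 154.639ms (1/4)
6. 1237.113ms @ 2 + 309.278ms (1/2)
7. 1546.392ms @ 5/2 + 309.278ms (1/2)
8. 1855.67ms @ 3 + 618.557ms (1)
9. 2474.227ms @ 4 + 463.918ms (3/4)
10. 2938.144ms @ 19/4 + 463.918ms (3/4)
11. 3402.062ms @ 11/2 + 309.278ms (1/2)
12. 3711.34ms @ 6 + 618.557ms (1)
13. 4329.897ms @ 7 + 618.557ms (1)

note 3 onset = 1b = 618.557ms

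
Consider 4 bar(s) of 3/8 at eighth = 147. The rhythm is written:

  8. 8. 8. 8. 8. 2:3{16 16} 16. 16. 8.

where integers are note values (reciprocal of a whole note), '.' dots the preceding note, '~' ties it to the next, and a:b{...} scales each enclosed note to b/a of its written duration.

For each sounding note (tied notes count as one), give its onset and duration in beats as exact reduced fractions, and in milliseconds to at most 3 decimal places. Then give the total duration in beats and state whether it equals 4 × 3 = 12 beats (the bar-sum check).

1) 0.0ms=0b +612.245ms=3/2b
2) 612.245ms=3/2b +612.245ms=3/2b
3) 1224.49ms=3b +612.245ms=3/2b
4) 1836.735ms=9/2b +612.245ms=3/2b
5) 2448.98ms=6b +612.245ms=3/2b
6) 3061.224ms=15/2b +306.122ms=3/4b
7) 3367.347ms=33/4b +306.122ms=3/4b
8) 3673.469ms=9b +306.122ms=3/4b
9) 3979.592ms=39/4b +306.122ms=3/4b
10) 4285.714ms=21/2b +612.245ms=3/2b
Σ=12b of 12 (147bpm 3/8) — PASS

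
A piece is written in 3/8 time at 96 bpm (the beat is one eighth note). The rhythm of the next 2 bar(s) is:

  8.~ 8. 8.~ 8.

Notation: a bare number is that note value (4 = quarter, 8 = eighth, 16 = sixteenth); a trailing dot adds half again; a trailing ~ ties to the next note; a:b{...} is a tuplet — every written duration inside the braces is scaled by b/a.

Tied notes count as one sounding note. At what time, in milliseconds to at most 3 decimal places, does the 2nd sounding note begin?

note 2 onset = 3b = 1875.0ms

1. 0.0ms @ 0 + 1875.0ms (3)
2. 1875.0ms @ 3 + 1875.0ms (3)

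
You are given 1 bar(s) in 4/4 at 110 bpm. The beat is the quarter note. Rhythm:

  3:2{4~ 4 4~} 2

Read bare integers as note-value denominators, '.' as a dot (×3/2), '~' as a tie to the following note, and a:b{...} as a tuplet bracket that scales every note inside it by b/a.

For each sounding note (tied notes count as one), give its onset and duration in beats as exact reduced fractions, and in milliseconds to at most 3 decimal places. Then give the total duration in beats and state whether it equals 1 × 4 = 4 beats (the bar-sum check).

1) 0.0ms=0b +727.273ms=4/3b
2) 727.273ms=4/3b +1454.545ms=8/3b
Σ=4b of 4 (110bpm 4/4) — PASS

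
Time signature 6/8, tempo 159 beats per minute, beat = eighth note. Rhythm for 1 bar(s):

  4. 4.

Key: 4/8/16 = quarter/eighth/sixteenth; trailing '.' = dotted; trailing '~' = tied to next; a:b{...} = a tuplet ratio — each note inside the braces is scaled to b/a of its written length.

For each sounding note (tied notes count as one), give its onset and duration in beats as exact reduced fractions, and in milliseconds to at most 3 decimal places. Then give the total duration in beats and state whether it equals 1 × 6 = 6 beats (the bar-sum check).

1) 0.0ms=0b +1132.075ms=3b
2) 1132.075ms=3b +1132.075ms=3b
Σ=6b of 6 (159bpm 6/8) — PASS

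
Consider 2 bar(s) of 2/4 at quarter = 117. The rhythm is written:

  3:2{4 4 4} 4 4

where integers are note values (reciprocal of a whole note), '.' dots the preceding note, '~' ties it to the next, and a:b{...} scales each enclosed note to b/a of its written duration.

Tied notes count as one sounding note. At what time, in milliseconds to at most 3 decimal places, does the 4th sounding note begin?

1. 0.0ms @ 0 + 341.88ms (2/3)
2. 341.88ms @ 2/3 + 341.88ms (2/3)
3. 683.761ms @ 4/3 + 341.88ms (2/3)
4. 1025.641ms @ 2 + 512.821ms (1)
5. 1538.462ms @ 3 + 512.821ms (1)

note 4 onset = 2b = 1025.641ms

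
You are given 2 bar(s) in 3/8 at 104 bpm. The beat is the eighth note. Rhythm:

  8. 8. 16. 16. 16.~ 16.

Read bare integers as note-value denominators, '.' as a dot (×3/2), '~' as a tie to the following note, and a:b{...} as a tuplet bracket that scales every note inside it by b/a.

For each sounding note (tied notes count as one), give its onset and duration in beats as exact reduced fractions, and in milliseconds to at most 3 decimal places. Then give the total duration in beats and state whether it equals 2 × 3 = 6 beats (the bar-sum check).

1) 0.0ms=0b +865.385ms=3/2b
2) 865.385ms=3/2b +865.385ms=3/2b
3) 1730.769ms=3b +432.692ms=3/4b
4) 2163.462ms=15/4b +432.692ms=3/4b
5) 2596.154ms=9/2b +865.385ms=3/2b
Σ=6b of 6 (104bpm 3/8) — PASS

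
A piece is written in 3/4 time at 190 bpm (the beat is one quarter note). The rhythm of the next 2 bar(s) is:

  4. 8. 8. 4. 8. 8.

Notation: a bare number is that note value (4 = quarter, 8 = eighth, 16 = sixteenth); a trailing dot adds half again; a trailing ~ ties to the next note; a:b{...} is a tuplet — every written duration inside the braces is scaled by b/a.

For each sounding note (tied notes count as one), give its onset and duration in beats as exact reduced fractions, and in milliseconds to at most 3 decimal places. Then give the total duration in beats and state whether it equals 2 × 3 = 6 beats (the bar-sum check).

1) 0.0ms=0b +473.684ms=3/2b
2) 473.684ms=3/2b +236.842ms=3/4b
3) 710.526ms=9/4b +236.842ms=3/4b
4) 947.368ms=3b +473.684ms=3/2b
5) 1421.053ms=9/2b +236.842ms=3/4b
6) 1657.895ms=21/4b +236.842ms=3/4b
Σ=6b of 6 (190bpm 3/4) — PASS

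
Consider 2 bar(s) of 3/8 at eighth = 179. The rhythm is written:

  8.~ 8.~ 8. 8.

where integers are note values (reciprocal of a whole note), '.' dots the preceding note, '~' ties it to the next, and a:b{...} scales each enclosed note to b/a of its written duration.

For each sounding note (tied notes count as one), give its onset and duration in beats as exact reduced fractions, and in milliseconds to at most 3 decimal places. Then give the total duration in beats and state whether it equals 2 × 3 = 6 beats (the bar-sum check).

1) 0.0ms=0b +1508.38ms=9/2b
2) 1508.38ms=9/2b +502.793ms=3/2b
Σ=6b of 6 (179bpm 3/8) — PASS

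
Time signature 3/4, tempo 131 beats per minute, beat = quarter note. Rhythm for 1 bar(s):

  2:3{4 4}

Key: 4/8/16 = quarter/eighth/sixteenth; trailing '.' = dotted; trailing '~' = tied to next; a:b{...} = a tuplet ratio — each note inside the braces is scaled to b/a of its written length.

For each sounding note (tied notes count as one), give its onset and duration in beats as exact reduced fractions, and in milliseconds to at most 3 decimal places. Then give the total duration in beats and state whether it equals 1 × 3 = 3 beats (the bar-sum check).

1) 0.0ms=0b +687.023ms=3/2b
2) 687.023ms=3/2b +687.023ms=3/2b
Σ=3b of 3 (131bpm 3/4) — PASS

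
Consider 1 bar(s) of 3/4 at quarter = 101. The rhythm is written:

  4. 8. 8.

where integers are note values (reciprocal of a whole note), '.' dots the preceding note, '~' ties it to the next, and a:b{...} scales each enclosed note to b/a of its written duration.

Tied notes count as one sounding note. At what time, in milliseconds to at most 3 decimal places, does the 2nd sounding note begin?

1. 0.0ms @ 0 + 891.089ms (3/2)
2. 891.089ms @ 3/2 + 445.545ms (3/4)
3. 1336.634ms @ 9/4 + 445.545ms (3/4)

note 2 onset = 3/2b = 891.089ms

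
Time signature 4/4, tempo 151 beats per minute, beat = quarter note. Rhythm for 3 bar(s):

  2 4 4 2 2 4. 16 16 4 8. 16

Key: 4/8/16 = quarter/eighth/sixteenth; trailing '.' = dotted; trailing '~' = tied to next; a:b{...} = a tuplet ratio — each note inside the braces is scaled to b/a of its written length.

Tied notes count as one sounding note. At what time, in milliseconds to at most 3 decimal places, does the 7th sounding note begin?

note 7 onset = 19/2b = 3774.834ms

1. 0.0ms @ 0 + 794.702ms (2)
2. 794.702ms @ 2 + 397.351ms (1)
3. 1192.053ms @ 3 + 397.351ms (1)
4. 1589.404ms @ 4 + 794.702ms (2)
5. 2384.106ms @ 6 + 794.702ms (2)
6. 3178.808ms @ 8 + 596.026ms (3/2)
7. 3774.834ms @ 19/2 + 99.338ms (1/4)
8. 3874.172ms @ 39/4 + 99.338ms (1/4)
9. 3973.51ms @ 10 + 397.351ms (1)
10. 4370.861ms @ 11 + 298.013ms (3/4)
11. 4668.874ms @ 47/4 + 99.338ms (1/4)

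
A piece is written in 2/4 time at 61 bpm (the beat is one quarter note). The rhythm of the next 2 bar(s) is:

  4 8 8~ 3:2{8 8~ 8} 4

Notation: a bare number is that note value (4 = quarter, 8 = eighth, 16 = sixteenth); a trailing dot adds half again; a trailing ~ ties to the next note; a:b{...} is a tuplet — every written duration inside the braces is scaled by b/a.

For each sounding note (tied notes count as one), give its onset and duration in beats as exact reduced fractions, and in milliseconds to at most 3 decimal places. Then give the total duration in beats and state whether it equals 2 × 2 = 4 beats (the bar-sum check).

1) 0.0ms=0b +983.607ms=1b
2) 983.607ms=1b +491.803ms=1/2b
3) 1475.41ms=3/2b +819.672ms=5/6b
4) 2295.082ms=7/3b +655.738ms=2/3b
5) 2950.82ms=3b +983.607ms=1b
Σ=4b of 4 (61bpm 2/4) — PASS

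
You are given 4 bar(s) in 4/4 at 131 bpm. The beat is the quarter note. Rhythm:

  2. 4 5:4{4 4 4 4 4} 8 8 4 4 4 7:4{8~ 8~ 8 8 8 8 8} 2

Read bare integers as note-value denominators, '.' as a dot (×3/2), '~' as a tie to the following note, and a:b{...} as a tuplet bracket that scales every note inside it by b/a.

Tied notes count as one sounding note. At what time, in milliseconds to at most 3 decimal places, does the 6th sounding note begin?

1. 0.0ms @ 0 + 1374.046ms (3)
2. 1374.046ms @ 3 + 458.015ms (1)
3. 1832.061ms @ 4 + 366.412ms (4/5)
4. 2198.473ms @ 24/5 + 366.412ms (4/5)
5. 2564.885ms @ 28/5 + 366.412ms (4/5)
6. 2931.298ms @ 32/5 + 366.412ms (4/5)
7. 3297.71ms @ 36/5 + 366.412ms (4/5)
8. 3664.122ms @ 8 + 229.008ms (1/2)
9. 3893.13ms @ 17/2 + 229.008ms (1/2)
10. 4122.137ms @ 9 + 458.015ms (1)
11. 4580.153ms @ 10 + 458.015ms (1)
12. 5038.168ms @ 11 + 458.015ms (1)
13. 5496.183ms @ 12 + 392.585ms (6/7)
14. 5888.768ms @ 90/7 + 130.862ms (2/7)
15. 6019.629ms @ 92/7 + 130.862ms (2/7)
16. 6150.491ms @ 94/7 + 130.862ms (2/7)
17. 6281.352ms @ 96/7 + 130.862ms (2/7)
18. 6412.214ms @ 14 + 916.031ms (2)

note 6 onset = 32/5b = 2931.298ms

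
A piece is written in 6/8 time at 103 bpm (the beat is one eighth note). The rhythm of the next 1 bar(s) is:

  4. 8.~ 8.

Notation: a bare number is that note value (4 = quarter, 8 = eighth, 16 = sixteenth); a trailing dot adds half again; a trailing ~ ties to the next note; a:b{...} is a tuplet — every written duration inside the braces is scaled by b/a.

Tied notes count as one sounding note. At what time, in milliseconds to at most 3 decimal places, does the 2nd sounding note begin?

1. 0.0ms @ 0 + 1747.573ms (3)
2. 1747.573ms @ 3 + 1747.573ms (3)

note 2 onset = 3b = 1747.573ms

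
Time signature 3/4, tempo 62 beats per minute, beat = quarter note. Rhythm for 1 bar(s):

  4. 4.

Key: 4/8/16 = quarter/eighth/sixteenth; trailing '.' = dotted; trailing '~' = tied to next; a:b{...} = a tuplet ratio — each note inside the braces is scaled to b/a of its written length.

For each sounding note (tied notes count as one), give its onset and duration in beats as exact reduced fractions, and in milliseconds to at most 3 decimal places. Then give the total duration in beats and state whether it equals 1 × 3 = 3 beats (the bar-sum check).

1) 0.0ms=0b +1451.613ms=3/2b
2) 1451.613ms=3/2b +1451.613ms=3/2b
Σ=3b of 3 (62bpm 3/4) — PASS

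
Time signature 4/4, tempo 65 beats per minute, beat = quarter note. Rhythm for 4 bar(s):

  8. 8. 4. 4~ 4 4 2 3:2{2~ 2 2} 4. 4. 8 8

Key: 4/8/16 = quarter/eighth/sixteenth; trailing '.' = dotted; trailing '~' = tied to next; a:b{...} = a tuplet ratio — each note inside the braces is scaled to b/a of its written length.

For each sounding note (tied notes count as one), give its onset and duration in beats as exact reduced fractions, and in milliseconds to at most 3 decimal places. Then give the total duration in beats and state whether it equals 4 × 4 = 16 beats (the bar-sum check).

1) 0.0ms=0b +692.308ms=3/4b
2) 692.308ms=3/4b +692.308ms=3/4b
3) 1384.615ms=3/2b +1384.615ms=3/2b
4) 2769.231ms=3b +1846.154ms=2b
5) 4615.385ms=5b +923.077ms=1b
6) 5538.462ms=6b +1846.154ms=2b
7) 7384.615ms=8b +2461.538ms=8/3b
8) 9846.154ms=32/3b +1230.769ms=4/3b
9) 11076.923ms=12b +1384.615ms=3/2b
10) 12461.538ms=27/2b +1384.615ms=3/2b
11) 13846.154ms=15b +461.538ms=1/2b
12) 14307.692ms=31/2b +461.538ms=1/2b
Σ=16b of 16 (65bpm 4/4) — PASS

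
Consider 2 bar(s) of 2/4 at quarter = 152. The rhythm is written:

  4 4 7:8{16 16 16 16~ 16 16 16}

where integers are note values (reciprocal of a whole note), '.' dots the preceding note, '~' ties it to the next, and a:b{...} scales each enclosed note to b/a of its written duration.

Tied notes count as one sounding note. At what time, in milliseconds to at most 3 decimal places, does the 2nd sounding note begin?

note 2 onset = 1b = 394.737ms

1. 0.0ms @ 0 + 394.737ms (1)
2. 394.737ms @ 1 + 394.737ms (1)
3. 789.474ms @ 2 + 112.782ms (2/7)
4. 902.256ms @ 16/7 + 112.782ms (2/7)
5. 1015.038ms @ 18/7 + 112.782ms (2/7)
6. 1127.82ms @ 20/7 + 225.564ms (4/7)
7. 1353.383ms @ 24/7 + 112.782ms (2/7)
8. 1466.165ms @ 26/7 + 112.782ms (2/7)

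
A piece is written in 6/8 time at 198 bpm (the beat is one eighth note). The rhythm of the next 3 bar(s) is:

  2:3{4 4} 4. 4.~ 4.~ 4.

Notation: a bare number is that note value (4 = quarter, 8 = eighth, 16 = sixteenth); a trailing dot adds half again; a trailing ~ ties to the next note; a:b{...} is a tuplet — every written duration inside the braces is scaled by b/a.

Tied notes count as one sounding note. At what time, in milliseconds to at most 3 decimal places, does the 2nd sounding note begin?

1. 0.0ms @ 0 + 909.091ms (3)
2. 909.091ms @ 3 + 909.091ms (3)
3. 1818.182ms @ 6 + 909.091ms (3)
4. 2727.273ms @ 9 + 2727.273ms (9)

note 2 onset = 3b = 909.091ms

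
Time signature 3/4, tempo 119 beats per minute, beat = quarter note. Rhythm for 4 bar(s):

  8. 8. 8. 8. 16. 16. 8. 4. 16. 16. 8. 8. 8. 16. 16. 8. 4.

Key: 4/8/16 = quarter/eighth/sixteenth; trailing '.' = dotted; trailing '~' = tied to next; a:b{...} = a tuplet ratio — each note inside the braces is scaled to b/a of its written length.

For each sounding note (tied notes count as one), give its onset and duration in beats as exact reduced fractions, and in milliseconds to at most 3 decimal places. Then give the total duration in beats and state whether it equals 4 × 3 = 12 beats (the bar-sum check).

1) 0.0ms=0b +378.151ms=3/4b
2) 378.151ms=3/4b +378.151ms=3/4b
3) 756.303ms=3/2b +378.151ms=3/4b
4) 1134.454ms=9/4b +378.151ms=3/4b
5) 1512.605ms=3b +189.076ms=3/8b
6) 1701.681ms=27/8b +189.076ms=3/8b
7) 1890.756ms=15/4b +378.151ms=3/4b
8) 2268.908ms=9/2b +756.303ms=3/2b
9) 3025.21ms=6b +189.076ms=3/8b
10) 3214.286ms=51/8b +189.076ms=3/8b
11) 3403.361ms=27/4b +378.151ms=3/4b
12) 3781.513ms=15/2b +378.151ms=3/4b
13) 4159.664ms=33/4b +378.151ms=3/4b
14) 4537.815ms=9b +189.076ms=3/8b
15) 4726.891ms=75/8b +189.076ms=3/8b
16) 4915.966ms=39/4b +378.151ms=3/4b
17) 5294.118ms=21/2b +756.303ms=3/2b
Σ=12b of 12 (119bpm 3/4) — PASS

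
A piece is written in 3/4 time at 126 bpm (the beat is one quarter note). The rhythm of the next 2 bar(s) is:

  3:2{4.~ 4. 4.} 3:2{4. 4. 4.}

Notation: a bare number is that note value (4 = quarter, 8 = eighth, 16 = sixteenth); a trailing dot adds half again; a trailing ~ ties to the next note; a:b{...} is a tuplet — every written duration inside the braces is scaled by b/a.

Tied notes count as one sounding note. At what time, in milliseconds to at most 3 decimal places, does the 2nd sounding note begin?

1. 0.0ms @ 0 + 952.381ms (2)
2. 952.381ms @ 2 + 476.19ms (1)
3. 1428.571ms @ 3 + 476.19ms (1)
4. 1904.762ms @ 4 + 476.19ms (1)
5. 2380.952ms @ 5 + 476.19ms (1)

note 2 onset = 2b = 952.381ms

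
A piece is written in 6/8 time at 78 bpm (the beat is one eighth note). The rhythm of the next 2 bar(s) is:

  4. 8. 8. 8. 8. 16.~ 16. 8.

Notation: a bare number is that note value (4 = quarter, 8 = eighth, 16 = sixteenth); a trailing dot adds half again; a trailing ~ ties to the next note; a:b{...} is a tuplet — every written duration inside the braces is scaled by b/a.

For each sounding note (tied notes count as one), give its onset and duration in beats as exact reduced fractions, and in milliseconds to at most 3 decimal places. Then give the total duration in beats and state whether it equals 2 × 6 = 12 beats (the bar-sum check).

1) 0.0ms=0b +2307.692ms=3b
2) 2307.692ms=3b +1153.846ms=3/2b
3) 3461.538ms=9/2b +1153.846ms=3/2b
4) 4615.385ms=6b +1153.846ms=3/2b
5) 5769.231ms=15/2b +1153.846ms=3/2b
6) 6923.077ms=9b +1153.846ms=3/2b
7) 8076.923ms=21/2b +1153.846ms=3/2b
Σ=12b of 12 (78bpm 6/8) — PASS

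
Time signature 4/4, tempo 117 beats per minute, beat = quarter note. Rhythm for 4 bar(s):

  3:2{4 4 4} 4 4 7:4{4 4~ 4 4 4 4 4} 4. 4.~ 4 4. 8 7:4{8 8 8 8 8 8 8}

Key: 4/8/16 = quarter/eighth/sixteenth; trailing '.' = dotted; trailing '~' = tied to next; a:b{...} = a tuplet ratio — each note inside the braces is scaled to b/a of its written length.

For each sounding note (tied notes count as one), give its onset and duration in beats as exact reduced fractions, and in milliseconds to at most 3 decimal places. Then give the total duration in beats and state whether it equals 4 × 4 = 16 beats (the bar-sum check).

1) 0.0ms=0b +341.88ms=2/3b
2) 341.88ms=2/3b +341.88ms=2/3b
3) 683.761ms=4/3b +341.88ms=2/3b
4) 1025.641ms=2b +512.821ms=1b
5) 1538.462ms=3b +512.821ms=1b
6) 2051.282ms=4b +293.04ms=4/7b
7) 2344.322ms=32/7b +586.081ms=8/7b
8) 2930.403ms=40/7b +293.04ms=4/7b
9) 3223.443ms=44/7b +293.04ms=4/7b
10) 3516.484ms=48/7b +293.04ms=4/7b
11) 3809.524ms=52/7b +293.04ms=4/7b
12) 4102.564ms=8b +769.231ms=3/2b
13) 4871.795ms=19/2b +1282.051ms=5/2b
14) 6153.846ms=12b +769.231ms=3/2b
15) 6923.077ms=27/2b +256.41ms=1/2b
16) 7179.487ms=14b +146.52ms=2/7b
17) 7326.007ms=100/7b +146.52ms=2/7b
18) 7472.527ms=102/7b +146.52ms=2/7b
19) 7619.048ms=104/7b +146.52ms=2/7b
20) 7765.568ms=106/7b +146.52ms=2/7b
21) 7912.088ms=108/7b +146.52ms=2/7b
22) 8058.608ms=110/7b +146.52ms=2/7b
Σ=16b of 16 (117bpm 4/4) — PASS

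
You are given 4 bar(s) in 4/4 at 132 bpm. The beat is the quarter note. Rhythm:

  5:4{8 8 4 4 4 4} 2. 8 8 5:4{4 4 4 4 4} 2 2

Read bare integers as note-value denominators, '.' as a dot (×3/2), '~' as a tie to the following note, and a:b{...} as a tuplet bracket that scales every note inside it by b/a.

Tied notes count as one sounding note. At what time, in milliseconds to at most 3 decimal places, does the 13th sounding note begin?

note 13 onset = 52/5b = 4727.273ms

1. 0.0ms @ 0 + 181.818ms (2/5)
2. 181.818ms @ 2/5 + 181.818ms (2/5)
3. 363.636ms @ 4/5 + 363.636ms (4/5)
4. 727.273ms @ 8/5 + 363.636ms (4/5)
5. 1090.909ms @ 12/5 + 363.636ms (4/5)
6. 1454.545ms @ 16/5 + 363.636ms (4/5)
7. 1818.182ms @ 4 + 1363.636ms (3)
8. 3181.818ms @ 7 + 227.273ms (1/2)
9. 3409.091ms @ 15/2 + 227.273ms (1/2)
10. 3636.364ms @ 8 + 363.636ms (4/5)
11. 4000.0ms @ 44/5 + 363.636ms (4/5)
12. 4363.636ms @ 48/5 + 363.636ms (4/5)
13. 4727.273ms @ 52/5 + 363.636ms (4/5)
14. 5090.909ms @ 56/5 + 363.636ms (4/5)
15. 5454.545ms @ 12 + 909.091ms (2)
16. 6363.636ms @ 14 + 909.091ms (2)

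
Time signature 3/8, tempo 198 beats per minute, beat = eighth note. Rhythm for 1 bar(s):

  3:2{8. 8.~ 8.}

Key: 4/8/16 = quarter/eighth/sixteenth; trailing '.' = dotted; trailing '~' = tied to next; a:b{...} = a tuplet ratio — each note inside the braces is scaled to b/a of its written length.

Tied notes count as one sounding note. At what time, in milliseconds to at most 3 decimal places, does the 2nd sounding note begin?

1. 0.0ms @ 0 + 303.03ms (1)
2. 303.03ms @ 1 + 606.061ms (2)

note 2 onset = 1b = 303.03ms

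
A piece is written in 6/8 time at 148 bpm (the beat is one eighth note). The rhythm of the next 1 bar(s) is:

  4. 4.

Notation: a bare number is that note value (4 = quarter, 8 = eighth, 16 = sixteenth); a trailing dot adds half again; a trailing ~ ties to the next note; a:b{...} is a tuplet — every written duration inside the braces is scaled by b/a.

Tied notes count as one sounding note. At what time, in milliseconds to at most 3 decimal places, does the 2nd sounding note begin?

note 2 onset = 3b = 1216.216ms

1. 0.0ms @ 0 + 1216.216ms (3)
2. 1216.216ms @ 3 + 1216.216ms (3)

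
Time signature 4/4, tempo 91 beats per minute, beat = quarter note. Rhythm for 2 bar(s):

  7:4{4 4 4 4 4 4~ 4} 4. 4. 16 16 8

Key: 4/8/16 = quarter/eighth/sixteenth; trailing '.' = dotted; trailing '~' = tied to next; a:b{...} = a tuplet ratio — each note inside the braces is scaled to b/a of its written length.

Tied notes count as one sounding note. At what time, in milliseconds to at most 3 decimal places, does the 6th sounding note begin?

note 6 onset = 20/7b = 1883.83ms

1. 0.0ms @ 0 + 376.766ms (4/7)
2. 376.766ms @ 4/7 + 376.766ms (4/7)
3. 753.532ms @ 8/7 + 376.766ms (4/7)
4. 1130.298ms @ 12/7 + 376.766ms (4/7)
5. 1507.064ms @ 16/7 + 376.766ms (4/7)
6. 1883.83ms @ 20/7 + 753.532ms (8/7)
7. 2637.363ms @ 4 + 989.011ms (3/2)
8. 3626.374ms @ 11/2 + 989.011ms (3/2)
9. 4615.385ms @ 7 + 164.835ms (1/4)
10. 4780.22ms @ 29/4 + 164.835ms (1/4)
11. 4945.055ms @ 15/2 + 329.67ms (1/2)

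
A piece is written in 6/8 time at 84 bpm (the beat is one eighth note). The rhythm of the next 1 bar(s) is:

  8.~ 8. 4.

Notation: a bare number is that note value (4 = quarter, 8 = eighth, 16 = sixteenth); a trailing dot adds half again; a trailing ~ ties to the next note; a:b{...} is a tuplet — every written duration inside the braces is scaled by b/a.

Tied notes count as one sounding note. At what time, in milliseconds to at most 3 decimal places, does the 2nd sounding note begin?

note 2 onset = 3b = 2142.857ms

1. 0.0ms @ 0 + 2142.857ms (3)
2. 2142.857ms @ 3 + 2142.857ms (3)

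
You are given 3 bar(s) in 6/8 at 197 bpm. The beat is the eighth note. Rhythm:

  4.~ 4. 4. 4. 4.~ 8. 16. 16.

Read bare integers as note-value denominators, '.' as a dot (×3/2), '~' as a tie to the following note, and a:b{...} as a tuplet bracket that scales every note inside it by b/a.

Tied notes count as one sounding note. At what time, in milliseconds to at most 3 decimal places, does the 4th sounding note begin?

note 4 onset = 12b = 3654.822ms

1. 0.0ms @ 0 + 1827.411ms (6)
2. 1827.411ms @ 6 + 913.706ms (3)
3. 2741.117ms @ 9 + 913.706ms (3)
4. 3654.822ms @ 12 + 1370.558ms (9/2)
5. 5025.381ms @ 33/2 + 228.426ms (3/4)
6. 5253.807ms @ 69/4 + 228.426ms (3/4)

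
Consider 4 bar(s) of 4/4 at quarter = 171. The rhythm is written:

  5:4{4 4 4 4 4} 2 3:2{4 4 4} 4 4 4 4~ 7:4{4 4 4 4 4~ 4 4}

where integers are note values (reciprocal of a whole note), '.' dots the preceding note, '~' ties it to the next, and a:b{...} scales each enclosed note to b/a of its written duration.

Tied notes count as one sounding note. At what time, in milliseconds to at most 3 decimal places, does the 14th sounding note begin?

1. 0.0ms @ 0 + 280.702ms (4/5)
2. 280.702ms @ 4/5 + 280.702ms (4/5)
3. 561.404ms @ 8/5 + 280.702ms (4/5)
4. 842.105ms @ 12/5 + 280.702ms (4/5)
5. 1122.807ms @ 16/5 + 280.702ms (4/5)
6. 1403.509ms @ 4 + 701.754ms (2)
7. 2105.263ms @ 6 + 233.918ms (2/3)
8. 2339.181ms @ 20/3 + 233.918ms (2/3)
9. 2573.099ms @ 22/3 + 233.918ms (2/3)
10. 2807.018ms @ 8 + 350.877ms (1)
11. 3157.895ms @ 9 + 350.877ms (1)
12. 3508.772ms @ 10 + 350.877ms (1)
13. 3859.649ms @ 11 + 551.378ms (11/7)
14. 4411.028ms @ 88/7 + 200.501ms (4/7)
15. 4611.529ms @ 92/7 + 200.501ms (4/7)
16. 4812.03ms @ 96/7 + 200.501ms (4/7)
17. 5012.531ms @ 100/7 + 401.003ms (8/7)
18. 5413.534ms @ 108/7 + 200.501ms (4/7)

note 14 onset = 88/7b = 4411.028ms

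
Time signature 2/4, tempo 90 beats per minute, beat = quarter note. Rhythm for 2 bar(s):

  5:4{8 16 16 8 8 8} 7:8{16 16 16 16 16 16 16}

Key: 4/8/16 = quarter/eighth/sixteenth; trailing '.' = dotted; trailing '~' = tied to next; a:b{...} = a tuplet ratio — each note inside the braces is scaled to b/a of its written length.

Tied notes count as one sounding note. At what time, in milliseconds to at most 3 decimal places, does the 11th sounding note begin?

1. 0.0ms @ 0 + 266.667ms (2/5)
2. 266.667ms @ 2/5 + 133.333ms (1/5)
3. 400.0ms @ 3/5 + 133.333ms (1/5)
4. 533.333ms @ 4/5 + 266.667ms (2/5)
5. 800.0ms @ 6/5 + 266.667ms (2/5)
6. 1066.667ms @ 8/5 + 266.667ms (2/5)
7. 1333.333ms @ 2 + 190.476ms (2/7)
8. 1523.81ms @ 16/7 + 190.476ms (2/7)
9. 1714.286ms @ 18/7 + 190.476ms (2/7)
10. 1904.762ms @ 20/7 + 190.476ms (2/7)
11. 2095.238ms @ 22/7 + 190.476ms (2/7)
12. 2285.714ms @ 24/7 + 190.476ms (2/7)
13. 2476.19ms @ 26/7 + 190.476ms (2/7)

note 11 onset = 22/7b = 2095.238ms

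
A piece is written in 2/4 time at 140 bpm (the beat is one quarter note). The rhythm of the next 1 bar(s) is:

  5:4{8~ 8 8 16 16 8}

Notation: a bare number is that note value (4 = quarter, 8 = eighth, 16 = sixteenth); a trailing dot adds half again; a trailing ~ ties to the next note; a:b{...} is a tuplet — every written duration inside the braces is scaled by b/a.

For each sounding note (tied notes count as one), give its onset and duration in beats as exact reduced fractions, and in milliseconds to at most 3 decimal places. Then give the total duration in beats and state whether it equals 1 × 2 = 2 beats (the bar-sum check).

1) 0.0ms=0b +342.857ms=4/5b
2) 342.857ms=4/5b +171.429ms=2/5b
3) 514.286ms=6/5b +85.714ms=1/5b
4) 600.0ms=7/5b +85.714ms=1/5b
5) 685.714ms=8/5b +171.429ms=2/5b
Σ=2b of 2 (140bpm 2/4) — PASS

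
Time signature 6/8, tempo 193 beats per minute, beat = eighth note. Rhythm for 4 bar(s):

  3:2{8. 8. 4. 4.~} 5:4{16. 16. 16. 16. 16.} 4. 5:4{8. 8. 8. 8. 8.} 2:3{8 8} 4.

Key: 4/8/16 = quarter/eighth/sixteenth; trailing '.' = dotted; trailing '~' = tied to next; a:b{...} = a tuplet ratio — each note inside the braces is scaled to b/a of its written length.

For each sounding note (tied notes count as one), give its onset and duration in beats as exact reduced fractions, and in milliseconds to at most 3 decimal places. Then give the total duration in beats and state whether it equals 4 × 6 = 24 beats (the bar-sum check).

1) 0.0ms=0b +310.881ms=1b
2) 310.881ms=1b +310.881ms=1b
3) 621.762ms=2b +621.762ms=2b
4) 1243.523ms=4b +808.29ms=13/5b
5) 2051.813ms=33/5b +186.528ms=3/5b
6) 2238.342ms=36/5b +186.528ms=3/5b
7) 2424.87ms=39/5b +186.528ms=3/5b
8) 2611.399ms=42/5b +186.528ms=3/5b
9) 2797.927ms=9b +932.642ms=3b
10) 3730.57ms=12b +373.057ms=6/5b
11) 4103.627ms=66/5b +373.057ms=6/5b
12) 4476.684ms=72/5b +373.057ms=6/5b
13) 4849.741ms=78/5b +373.057ms=6/5b
14) 5222.798ms=84/5b +373.057ms=6/5b
15) 5595.855ms=18b +466.321ms=3/2b
16) 6062.176ms=39/2b +466.321ms=3/2b
17) 6528.497ms=21b +932.642ms=3b
Σ=24b of 24 (193bpm 6/8) — PASS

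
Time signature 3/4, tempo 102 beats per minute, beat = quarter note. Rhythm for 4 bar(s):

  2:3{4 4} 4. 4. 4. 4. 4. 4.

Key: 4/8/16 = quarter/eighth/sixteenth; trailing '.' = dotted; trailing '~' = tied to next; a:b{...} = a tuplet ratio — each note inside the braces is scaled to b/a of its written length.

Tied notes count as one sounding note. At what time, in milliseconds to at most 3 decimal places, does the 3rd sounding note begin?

1. 0.0ms @ 0 + 882.353ms (3/2)
2. 882.353ms @ 3/2 + 882.353ms (3/2)
3. 1764.706ms @ 3 + 882.353ms (3/2)
4. 2647.059ms @ 9/2 + 882.353ms (3/2)
5. 3529.412ms @ 6 + 882.353ms (3/2)
6. 4411.765ms @ 15/2 + 882.353ms (3/2)
7. 5294.118ms @ 9 + 882.353ms (3/2)
8. 6176.471ms @ 21/2 + 882.353ms (3/2)

note 3 onset = 3b = 1764.706ms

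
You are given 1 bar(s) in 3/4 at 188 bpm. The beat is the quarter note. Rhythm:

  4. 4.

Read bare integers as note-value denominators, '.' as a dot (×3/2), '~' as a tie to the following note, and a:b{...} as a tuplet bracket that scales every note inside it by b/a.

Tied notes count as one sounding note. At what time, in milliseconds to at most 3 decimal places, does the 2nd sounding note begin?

1. 0.0ms @ 0 + 478.723ms (3/2)
2. 478.723ms @ 3/2 + 478.723ms (3/2)

note 2 onset = 3/2b = 478.723ms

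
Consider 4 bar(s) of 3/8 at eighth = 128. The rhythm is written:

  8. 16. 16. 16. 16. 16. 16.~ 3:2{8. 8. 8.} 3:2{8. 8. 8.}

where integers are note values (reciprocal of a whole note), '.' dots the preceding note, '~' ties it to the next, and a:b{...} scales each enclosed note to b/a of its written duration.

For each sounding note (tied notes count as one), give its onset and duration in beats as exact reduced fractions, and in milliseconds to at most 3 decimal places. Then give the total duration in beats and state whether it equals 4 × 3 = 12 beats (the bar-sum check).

1) 0.0ms=0b +703.125ms=3/2b
2) 703.125ms=3/2b +351.562ms=3/4b
3) 1054.688ms=9/4b +351.562ms=3/4b
4) 1406.25ms=3b +351.562ms=3/4b
5) 1757.812ms=15/4b +351.562ms=3/4b
6) 2109.375ms=9/2b +351.562ms=3/4b
7) 2460.938ms=21/4b +820.312ms=7/4b
8) 3281.25ms=7b +468.75ms=1b
9) 3750.0ms=8b +468.75ms=1b
10) 4218.75ms=9b +468.75ms=1b
11) 4687.5ms=10b +468.75ms=1b
12) 5156.25ms=11b +468.75ms=1b
Σ=12b of 12 (128bpm 3/8) — PASS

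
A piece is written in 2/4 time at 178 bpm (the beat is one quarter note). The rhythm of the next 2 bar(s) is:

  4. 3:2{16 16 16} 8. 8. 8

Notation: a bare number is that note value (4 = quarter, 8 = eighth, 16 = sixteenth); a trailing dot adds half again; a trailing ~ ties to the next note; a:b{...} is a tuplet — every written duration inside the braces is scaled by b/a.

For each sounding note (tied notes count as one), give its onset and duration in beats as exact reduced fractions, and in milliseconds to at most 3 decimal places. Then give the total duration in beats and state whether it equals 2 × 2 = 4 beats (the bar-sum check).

1) 0.0ms=0b +505.618ms=3/2b
2) 505.618ms=3/2b +56.18ms=1/6b
3) 561.798ms=5/3b +56.18ms=1/6b
4) 617.978ms=11/6b +56.18ms=1/6b
5) 674.157ms=2b +252.809ms=3/4b
6) 926.966ms=11/4b +252.809ms=3/4b
7) 1179.775ms=7/2b +168.539ms=1/2b
Σ=4b of 4 (178bpm 2/4) — PASS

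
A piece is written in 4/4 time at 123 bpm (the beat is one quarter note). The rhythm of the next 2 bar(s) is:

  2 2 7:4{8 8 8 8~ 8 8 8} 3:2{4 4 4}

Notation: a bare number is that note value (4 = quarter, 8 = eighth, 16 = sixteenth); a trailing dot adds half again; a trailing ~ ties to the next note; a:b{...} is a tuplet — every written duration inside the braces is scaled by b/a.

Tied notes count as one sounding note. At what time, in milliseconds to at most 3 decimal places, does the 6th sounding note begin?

1. 0.0ms @ 0 + 975.61ms (2)
2. 975.61ms @ 2 + 975.61ms (2)
3. 1951.22ms @ 4 + 139.373ms (2/7)
4. 2090.592ms @ 30/7 + 139.373ms (2/7)
5. 2229.965ms @ 32/7 + 139.373ms (2/7)
6. 2369.338ms @ 34/7 + 278.746ms (4/7)
7. 2648.084ms @ 38/7 + 139.373ms (2/7)
8. 2787.456ms @ 40/7 + 139.373ms (2/7)
9. 2926.829ms @ 6 + 325.203ms (2/3)
10. 3252.033ms @ 20/3 + 325.203ms (2/3)
11. 3577.236ms @ 22/3 + 325.203ms (2/3)

note 6 onset = 34/7b = 2369.338ms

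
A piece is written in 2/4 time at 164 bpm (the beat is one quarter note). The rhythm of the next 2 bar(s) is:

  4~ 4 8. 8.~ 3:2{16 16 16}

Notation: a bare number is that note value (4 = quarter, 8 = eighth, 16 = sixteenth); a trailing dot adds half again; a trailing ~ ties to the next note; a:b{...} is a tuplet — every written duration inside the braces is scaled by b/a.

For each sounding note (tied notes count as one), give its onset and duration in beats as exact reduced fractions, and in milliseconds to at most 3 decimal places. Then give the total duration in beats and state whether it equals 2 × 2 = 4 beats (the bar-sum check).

1) 0.0ms=0b +731.707ms=2b
2) 731.707ms=2b +274.39ms=3/4b
3) 1006.098ms=11/4b +335.366ms=11/12b
4) 1341.463ms=11/3b +60.976ms=1/6b
5) 1402.439ms=23/6b +60.976ms=1/6b
Σ=4b of 4 (164bpm 2/4) — PASS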